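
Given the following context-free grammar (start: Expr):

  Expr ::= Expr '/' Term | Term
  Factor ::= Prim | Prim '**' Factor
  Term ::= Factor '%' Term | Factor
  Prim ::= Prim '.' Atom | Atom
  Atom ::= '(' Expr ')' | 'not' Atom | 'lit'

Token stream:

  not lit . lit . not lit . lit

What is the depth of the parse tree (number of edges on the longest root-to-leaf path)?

[Expr [Term [Factor [Prim [Prim [Prim [Prim [Atom not [Atom lit]]] . [Atom lit]] . [Atom not [Atom lit]]] . [Atom lit]]]]]

9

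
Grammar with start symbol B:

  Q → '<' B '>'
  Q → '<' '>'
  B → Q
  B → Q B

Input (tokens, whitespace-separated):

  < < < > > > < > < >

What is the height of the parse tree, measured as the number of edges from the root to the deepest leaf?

6

[B [Q < [B [Q < [B [Q < >]] >]] >] [B [Q < >] [B [Q < >]]]]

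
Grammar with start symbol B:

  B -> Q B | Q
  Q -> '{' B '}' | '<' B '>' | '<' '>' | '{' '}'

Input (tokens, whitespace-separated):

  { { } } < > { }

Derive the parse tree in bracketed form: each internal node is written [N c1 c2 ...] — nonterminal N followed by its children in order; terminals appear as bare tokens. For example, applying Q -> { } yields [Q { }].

[B [Q { [B [Q { }]] }] [B [Q < >] [B [Q { }]]]]

B
Q B
{ B } B
{ Q } B
{ { } } B
{ { } } Q B
{ { } } < > B
{ { } } < > Q
{ { } } < > { }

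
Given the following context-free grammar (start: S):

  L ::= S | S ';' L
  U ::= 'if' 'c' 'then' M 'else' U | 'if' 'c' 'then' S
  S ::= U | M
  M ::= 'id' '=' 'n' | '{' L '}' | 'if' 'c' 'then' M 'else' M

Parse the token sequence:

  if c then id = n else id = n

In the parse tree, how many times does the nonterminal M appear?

[S [M if c then [M id = n] else [M id = n]]]

3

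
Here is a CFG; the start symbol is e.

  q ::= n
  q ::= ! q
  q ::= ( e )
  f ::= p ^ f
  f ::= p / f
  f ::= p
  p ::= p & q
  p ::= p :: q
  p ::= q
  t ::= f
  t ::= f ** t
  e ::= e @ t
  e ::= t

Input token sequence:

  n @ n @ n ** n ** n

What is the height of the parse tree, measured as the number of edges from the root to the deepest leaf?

[e [e [e [t [f [p [q n]]]]] @ [t [f [p [q n]]]]] @ [t [f [p [q n]]] ** [t [f [p [q n]]] ** [t [f [p [q n]]]]]]]

7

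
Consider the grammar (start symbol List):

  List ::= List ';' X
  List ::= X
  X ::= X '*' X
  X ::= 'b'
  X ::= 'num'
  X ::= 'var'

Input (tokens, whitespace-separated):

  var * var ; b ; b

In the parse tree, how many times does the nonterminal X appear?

[List [List [List [X [X var] * [X var]]] ; [X b]] ; [X b]]

5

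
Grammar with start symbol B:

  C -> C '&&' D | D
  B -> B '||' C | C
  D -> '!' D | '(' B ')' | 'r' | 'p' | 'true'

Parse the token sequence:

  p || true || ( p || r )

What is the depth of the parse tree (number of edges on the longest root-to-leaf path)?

7

[B [B [B [C [D p]]] || [C [D true]]] || [C [D ( [B [B [C [D p]]] || [C [D r]]] )]]]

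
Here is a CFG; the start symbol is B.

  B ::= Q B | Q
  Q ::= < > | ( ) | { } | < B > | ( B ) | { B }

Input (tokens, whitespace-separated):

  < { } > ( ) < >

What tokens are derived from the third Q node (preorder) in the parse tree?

( )

[B [Q < [B [Q { }]] >] [B [Q ( )] [B [Q < >]]]]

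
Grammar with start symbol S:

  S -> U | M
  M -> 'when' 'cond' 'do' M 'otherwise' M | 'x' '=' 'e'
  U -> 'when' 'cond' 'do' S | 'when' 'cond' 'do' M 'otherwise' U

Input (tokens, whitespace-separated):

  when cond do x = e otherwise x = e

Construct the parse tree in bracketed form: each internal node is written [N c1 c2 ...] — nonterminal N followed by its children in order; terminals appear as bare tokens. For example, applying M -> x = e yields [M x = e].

S
M
when cond do M otherwise M
when cond do x = e otherwise M
when cond do x = e otherwise x = e

[S [M when cond do [M x = e] otherwise [M x = e]]]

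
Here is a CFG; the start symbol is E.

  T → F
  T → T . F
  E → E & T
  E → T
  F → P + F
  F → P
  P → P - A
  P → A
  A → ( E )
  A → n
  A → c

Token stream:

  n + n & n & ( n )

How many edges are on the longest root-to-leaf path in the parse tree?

10

[E [E [E [T [F [P [A n]] + [F [P [A n]]]]]] & [T [F [P [A n]]]]] & [T [F [P [A ( [E [T [F [P [A n]]]]] )]]]]]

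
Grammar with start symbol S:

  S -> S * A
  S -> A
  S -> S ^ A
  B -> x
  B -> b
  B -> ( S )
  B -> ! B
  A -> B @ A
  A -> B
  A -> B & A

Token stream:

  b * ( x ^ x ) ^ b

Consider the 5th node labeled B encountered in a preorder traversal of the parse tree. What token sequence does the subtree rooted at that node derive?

b

[S [S [S [A [B b]]] * [A [B ( [S [S [A [B x]]] ^ [A [B x]]] )]]] ^ [A [B b]]]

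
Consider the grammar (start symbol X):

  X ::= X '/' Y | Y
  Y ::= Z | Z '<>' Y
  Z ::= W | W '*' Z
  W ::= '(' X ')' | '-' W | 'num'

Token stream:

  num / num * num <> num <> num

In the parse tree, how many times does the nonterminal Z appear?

5

[X [X [Y [Z [W num]]]] / [Y [Z [W num] * [Z [W num]]] <> [Y [Z [W num]] <> [Y [Z [W num]]]]]]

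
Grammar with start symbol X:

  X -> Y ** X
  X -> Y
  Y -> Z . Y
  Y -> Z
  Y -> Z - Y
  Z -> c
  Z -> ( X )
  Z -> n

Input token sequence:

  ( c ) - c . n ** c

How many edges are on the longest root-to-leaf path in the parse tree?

[X [Y [Z ( [X [Y [Z c]]] )] - [Y [Z c] . [Y [Z n]]]] ** [X [Y [Z c]]]]

6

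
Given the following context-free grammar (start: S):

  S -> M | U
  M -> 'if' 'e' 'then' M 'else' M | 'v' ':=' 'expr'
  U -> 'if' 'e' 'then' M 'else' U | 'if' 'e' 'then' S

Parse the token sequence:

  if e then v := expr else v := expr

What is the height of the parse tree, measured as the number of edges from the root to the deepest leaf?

3

[S [M if e then [M v := expr] else [M v := expr]]]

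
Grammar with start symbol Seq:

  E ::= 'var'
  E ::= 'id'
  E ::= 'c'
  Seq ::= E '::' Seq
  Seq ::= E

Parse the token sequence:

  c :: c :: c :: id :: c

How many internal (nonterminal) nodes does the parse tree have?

10

[Seq [E c] :: [Seq [E c] :: [Seq [E c] :: [Seq [E id] :: [Seq [E c]]]]]]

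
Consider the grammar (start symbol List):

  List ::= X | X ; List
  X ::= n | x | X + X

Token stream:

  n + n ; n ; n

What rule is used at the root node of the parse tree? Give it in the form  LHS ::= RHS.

[List [X [X n] + [X n]] ; [List [X n] ; [List [X n]]]]

List ::= X ; List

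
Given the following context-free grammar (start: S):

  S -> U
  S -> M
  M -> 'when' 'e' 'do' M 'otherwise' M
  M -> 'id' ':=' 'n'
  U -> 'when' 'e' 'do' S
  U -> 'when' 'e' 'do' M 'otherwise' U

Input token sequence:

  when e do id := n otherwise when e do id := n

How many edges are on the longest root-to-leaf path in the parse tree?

[S [U when e do [M id := n] otherwise [U when e do [S [M id := n]]]]]

5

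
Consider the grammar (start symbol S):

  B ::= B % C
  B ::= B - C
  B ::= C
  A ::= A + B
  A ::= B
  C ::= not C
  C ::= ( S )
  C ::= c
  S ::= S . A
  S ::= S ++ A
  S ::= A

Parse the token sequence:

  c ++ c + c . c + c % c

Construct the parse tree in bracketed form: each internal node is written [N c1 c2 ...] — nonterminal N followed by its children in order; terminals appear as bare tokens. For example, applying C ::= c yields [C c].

S
S . A
S ++ A . A
A ++ A . A
B ++ A . A
C ++ A . A
c ++ A . A
c ++ A + B . A
c ++ B + B . A
c ++ C + B . A
c ++ c + B . A
c ++ c + C . A
c ++ c + c . A
c ++ c + c . A + B
c ++ c + c . B + B
c ++ c + c . C + B
c ++ c + c . c + B
c ++ c + c . c + B % C
c ++ c + c . c + C % C
c ++ c + c . c + c % C
c ++ c + c . c + c % c

[S [S [S [A [B [C c]]]] ++ [A [A [B [C c]]] + [B [C c]]]] . [A [A [B [C c]]] + [B [B [C c]] % [C c]]]]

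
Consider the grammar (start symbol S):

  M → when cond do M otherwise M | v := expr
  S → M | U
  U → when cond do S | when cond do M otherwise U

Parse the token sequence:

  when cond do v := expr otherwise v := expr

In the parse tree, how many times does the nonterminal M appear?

[S [M when cond do [M v := expr] otherwise [M v := expr]]]

3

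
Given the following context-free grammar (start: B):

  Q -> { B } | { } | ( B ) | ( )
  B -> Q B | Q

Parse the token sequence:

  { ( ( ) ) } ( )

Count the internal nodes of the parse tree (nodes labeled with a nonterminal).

[B [Q { [B [Q ( [B [Q ( )]] )]] }] [B [Q ( )]]]

8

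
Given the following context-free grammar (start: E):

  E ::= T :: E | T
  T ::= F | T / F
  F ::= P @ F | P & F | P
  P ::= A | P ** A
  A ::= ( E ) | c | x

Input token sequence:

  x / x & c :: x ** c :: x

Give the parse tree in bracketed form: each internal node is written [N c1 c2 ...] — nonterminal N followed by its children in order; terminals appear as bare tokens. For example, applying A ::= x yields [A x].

[E [T [T [F [P [A x]]]] / [F [P [A x]] & [F [P [A c]]]]] :: [E [T [F [P [P [A x]] ** [A c]]]] :: [E [T [F [P [A x]]]]]]]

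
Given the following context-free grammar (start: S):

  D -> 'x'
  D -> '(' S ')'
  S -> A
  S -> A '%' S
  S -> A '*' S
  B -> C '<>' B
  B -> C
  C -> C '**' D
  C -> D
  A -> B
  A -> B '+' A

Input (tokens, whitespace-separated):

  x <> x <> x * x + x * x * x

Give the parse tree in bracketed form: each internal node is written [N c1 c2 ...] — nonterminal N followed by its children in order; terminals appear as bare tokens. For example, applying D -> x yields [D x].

[S [A [B [C [D x]] <> [B [C [D x]] <> [B [C [D x]]]]]] * [S [A [B [C [D x]]] + [A [B [C [D x]]]]] * [S [A [B [C [D x]]]] * [S [A [B [C [D x]]]]]]]]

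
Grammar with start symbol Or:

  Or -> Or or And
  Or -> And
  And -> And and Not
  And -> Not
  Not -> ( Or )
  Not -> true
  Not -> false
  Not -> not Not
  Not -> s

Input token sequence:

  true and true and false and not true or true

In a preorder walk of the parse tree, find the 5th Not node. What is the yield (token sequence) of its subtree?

true

[Or [Or [And [And [And [And [Not true]] and [Not true]] and [Not false]] and [Not not [Not true]]]] or [And [Not true]]]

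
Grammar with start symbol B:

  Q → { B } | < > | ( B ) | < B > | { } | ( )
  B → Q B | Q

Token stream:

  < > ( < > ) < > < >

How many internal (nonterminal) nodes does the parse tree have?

10

[B [Q < >] [B [Q ( [B [Q < >]] )] [B [Q < >] [B [Q < >]]]]]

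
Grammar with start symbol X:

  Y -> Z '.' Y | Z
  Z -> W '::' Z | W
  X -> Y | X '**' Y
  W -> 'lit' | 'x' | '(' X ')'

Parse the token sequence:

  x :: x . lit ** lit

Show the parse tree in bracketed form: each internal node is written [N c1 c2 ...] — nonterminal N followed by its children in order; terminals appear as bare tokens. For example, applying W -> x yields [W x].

[X [X [Y [Z [W x] :: [Z [W x]]] . [Y [Z [W lit]]]]] ** [Y [Z [W lit]]]]

X
X ** Y
Y ** Y
Z . Y ** Y
W :: Z . Y ** Y
x :: Z . Y ** Y
x :: W . Y ** Y
x :: x . Y ** Y
x :: x . Z ** Y
x :: x . W ** Y
x :: x . lit ** Y
x :: x . lit ** Z
x :: x . lit ** W
x :: x . lit ** lit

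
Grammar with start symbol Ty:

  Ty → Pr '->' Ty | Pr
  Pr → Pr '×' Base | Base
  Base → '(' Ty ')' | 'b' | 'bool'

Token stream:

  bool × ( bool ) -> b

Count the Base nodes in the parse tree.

[Ty [Pr [Pr [Base bool]] × [Base ( [Ty [Pr [Base bool]]] )]] -> [Ty [Pr [Base b]]]]

4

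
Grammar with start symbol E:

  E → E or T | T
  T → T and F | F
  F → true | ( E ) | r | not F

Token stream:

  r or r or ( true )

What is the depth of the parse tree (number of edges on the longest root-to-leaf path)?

[E [E [E [T [F r]]] or [T [F r]]] or [T [F ( [E [T [F true]]] )]]]

6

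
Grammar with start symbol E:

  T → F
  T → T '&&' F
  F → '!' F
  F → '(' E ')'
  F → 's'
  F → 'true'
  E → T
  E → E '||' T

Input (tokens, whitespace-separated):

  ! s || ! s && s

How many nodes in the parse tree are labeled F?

5

[E [E [T [F ! [F s]]]] || [T [T [F ! [F s]]] && [F s]]]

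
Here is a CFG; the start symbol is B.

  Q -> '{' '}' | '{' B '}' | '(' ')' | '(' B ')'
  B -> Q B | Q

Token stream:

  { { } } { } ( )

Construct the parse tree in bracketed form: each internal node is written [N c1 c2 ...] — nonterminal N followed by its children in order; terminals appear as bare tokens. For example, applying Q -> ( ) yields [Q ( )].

[B [Q { [B [Q { }]] }] [B [Q { }] [B [Q ( )]]]]

B
Q B
{ B } B
{ Q } B
{ { } } B
{ { } } Q B
{ { } } { } B
{ { } } { } Q
{ { } } { } ( )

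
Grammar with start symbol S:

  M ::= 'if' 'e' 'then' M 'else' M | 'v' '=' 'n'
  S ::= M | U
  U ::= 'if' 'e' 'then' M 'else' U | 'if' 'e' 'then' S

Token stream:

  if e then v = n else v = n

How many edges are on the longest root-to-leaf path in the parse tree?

[S [M if e then [M v = n] else [M v = n]]]

3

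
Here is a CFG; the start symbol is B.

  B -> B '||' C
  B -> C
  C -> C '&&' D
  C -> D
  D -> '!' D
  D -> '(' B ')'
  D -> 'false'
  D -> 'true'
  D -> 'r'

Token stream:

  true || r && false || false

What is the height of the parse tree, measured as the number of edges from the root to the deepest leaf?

[B [B [B [C [D true]]] || [C [C [D r]] && [D false]]] || [C [D false]]]

5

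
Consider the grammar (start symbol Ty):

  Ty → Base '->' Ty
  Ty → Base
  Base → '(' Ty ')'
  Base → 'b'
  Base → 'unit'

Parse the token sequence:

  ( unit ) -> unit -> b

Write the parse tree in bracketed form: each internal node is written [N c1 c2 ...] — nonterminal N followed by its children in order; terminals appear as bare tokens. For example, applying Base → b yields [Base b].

[Ty [Base ( [Ty [Base unit]] )] -> [Ty [Base unit] -> [Ty [Base b]]]]

Ty
Base -> Ty
( Ty ) -> Ty
( Base ) -> Ty
( unit ) -> Ty
( unit ) -> Base -> Ty
( unit ) -> unit -> Ty
( unit ) -> unit -> Base
( unit ) -> unit -> b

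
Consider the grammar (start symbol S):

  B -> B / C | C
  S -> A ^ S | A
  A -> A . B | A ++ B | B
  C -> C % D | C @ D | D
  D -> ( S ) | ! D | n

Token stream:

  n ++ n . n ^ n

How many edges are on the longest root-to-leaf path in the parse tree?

[S [A [A [A [B [C [D n]]]] ++ [B [C [D n]]]] . [B [C [D n]]]] ^ [S [A [B [C [D n]]]]]]

7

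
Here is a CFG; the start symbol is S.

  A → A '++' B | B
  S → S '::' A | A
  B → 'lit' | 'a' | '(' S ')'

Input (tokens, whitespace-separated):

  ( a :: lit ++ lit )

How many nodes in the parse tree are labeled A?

4

[S [A [B ( [S [S [A [B a]]] :: [A [A [B lit]] ++ [B lit]]] )]]]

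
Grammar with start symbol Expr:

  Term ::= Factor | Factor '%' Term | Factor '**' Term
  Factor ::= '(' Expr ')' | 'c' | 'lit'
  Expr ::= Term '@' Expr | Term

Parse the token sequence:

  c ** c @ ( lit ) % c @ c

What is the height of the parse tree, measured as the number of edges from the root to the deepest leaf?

7

[Expr [Term [Factor c] ** [Term [Factor c]]] @ [Expr [Term [Factor ( [Expr [Term [Factor lit]]] )] % [Term [Factor c]]] @ [Expr [Term [Factor c]]]]]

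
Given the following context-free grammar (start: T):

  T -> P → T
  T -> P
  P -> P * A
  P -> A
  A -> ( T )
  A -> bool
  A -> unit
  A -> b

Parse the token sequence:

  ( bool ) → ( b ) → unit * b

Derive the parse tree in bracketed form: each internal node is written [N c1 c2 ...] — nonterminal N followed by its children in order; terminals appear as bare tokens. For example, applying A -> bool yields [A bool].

[T [P [A ( [T [P [A bool]]] )]] → [T [P [A ( [T [P [A b]]] )]] → [T [P [P [A unit]] * [A b]]]]]

T
P → T
A → T
( T ) → T
( P ) → T
( A ) → T
( bool ) → T
( bool ) → P → T
( bool ) → A → T
( bool ) → ( T ) → T
( bool ) → ( P ) → T
( bool ) → ( A ) → T
( bool ) → ( b ) → T
( bool ) → ( b ) → P
( bool ) → ( b ) → P * A
( bool ) → ( b ) → A * A
( bool ) → ( b ) → unit * A
( bool ) → ( b ) → unit * b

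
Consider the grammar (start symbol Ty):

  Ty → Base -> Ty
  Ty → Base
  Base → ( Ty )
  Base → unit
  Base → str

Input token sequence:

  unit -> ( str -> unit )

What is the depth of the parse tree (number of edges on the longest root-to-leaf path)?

6

[Ty [Base unit] -> [Ty [Base ( [Ty [Base str] -> [Ty [Base unit]]] )]]]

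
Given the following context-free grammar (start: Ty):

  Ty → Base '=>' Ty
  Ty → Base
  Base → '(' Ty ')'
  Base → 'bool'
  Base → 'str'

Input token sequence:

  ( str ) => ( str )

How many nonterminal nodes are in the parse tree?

8

[Ty [Base ( [Ty [Base str]] )] => [Ty [Base ( [Ty [Base str]] )]]]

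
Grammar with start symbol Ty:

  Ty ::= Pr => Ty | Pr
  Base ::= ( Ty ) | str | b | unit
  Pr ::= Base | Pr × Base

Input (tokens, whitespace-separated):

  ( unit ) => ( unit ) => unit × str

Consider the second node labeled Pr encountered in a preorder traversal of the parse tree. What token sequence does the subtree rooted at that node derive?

unit

[Ty [Pr [Base ( [Ty [Pr [Base unit]]] )]] => [Ty [Pr [Base ( [Ty [Pr [Base unit]]] )]] => [Ty [Pr [Pr [Base unit]] × [Base str]]]]]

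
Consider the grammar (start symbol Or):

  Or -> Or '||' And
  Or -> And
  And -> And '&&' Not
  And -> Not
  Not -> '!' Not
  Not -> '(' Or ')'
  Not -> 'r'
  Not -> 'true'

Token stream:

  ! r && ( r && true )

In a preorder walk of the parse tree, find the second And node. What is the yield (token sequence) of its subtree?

[Or [And [And [Not ! [Not r]]] && [Not ( [Or [And [And [Not r]] && [Not true]]] )]]]

! r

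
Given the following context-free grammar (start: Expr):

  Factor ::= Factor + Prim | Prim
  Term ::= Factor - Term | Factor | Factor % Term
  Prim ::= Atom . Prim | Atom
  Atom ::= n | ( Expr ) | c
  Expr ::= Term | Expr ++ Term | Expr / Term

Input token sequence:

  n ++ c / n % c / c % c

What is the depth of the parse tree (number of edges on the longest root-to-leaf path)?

8

[Expr [Expr [Expr [Expr [Term [Factor [Prim [Atom n]]]]] ++ [Term [Factor [Prim [Atom c]]]]] / [Term [Factor [Prim [Atom n]]] % [Term [Factor [Prim [Atom c]]]]]] / [Term [Factor [Prim [Atom c]]] % [Term [Factor [Prim [Atom c]]]]]]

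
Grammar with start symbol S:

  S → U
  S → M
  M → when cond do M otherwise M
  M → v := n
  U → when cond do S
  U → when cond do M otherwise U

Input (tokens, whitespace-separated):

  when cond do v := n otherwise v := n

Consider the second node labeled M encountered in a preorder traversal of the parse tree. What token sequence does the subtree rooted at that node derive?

[S [M when cond do [M v := n] otherwise [M v := n]]]

v := n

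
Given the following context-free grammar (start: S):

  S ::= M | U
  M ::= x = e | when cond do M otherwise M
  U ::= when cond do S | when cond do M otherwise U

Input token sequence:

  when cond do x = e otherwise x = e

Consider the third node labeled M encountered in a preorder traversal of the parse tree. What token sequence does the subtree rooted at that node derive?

x = e

[S [M when cond do [M x = e] otherwise [M x = e]]]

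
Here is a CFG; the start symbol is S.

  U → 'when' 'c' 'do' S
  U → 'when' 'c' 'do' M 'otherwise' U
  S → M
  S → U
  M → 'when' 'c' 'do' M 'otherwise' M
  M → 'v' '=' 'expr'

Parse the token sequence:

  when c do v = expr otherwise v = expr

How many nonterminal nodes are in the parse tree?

4

[S [M when c do [M v = expr] otherwise [M v = expr]]]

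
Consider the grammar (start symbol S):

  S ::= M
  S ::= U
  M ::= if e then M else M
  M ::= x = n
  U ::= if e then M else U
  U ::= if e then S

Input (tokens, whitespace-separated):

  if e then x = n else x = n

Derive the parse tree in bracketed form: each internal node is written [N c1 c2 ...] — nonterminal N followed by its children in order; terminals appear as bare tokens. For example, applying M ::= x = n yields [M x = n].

[S [M if e then [M x = n] else [M x = n]]]

S
M
if e then M else M
if e then x = n else M
if e then x = n else x = n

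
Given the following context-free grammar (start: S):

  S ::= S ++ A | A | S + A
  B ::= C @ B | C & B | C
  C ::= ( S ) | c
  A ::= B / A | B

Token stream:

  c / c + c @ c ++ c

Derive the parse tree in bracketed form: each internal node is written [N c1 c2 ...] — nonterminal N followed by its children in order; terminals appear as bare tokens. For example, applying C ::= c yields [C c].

[S [S [S [A [B [C c]] / [A [B [C c]]]]] + [A [B [C c] @ [B [C c]]]]] ++ [A [B [C c]]]]

S
S ++ A
S + A ++ A
A + A ++ A
B / A + A ++ A
C / A + A ++ A
c / A + A ++ A
c / B + A ++ A
c / C + A ++ A
c / c + A ++ A
c / c + B ++ A
c / c + C @ B ++ A
c / c + c @ B ++ A
c / c + c @ C ++ A
c / c + c @ c ++ A
c / c + c @ c ++ B
c / c + c @ c ++ C
c / c + c @ c ++ c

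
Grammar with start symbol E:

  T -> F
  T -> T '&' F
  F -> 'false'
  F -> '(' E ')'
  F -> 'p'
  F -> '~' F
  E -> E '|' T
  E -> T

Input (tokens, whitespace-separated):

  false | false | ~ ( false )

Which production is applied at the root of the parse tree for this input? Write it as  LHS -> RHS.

E -> E '|' T

[E [E [E [T [F false]]] | [T [F false]]] | [T [F ~ [F ( [E [T [F false]]] )]]]]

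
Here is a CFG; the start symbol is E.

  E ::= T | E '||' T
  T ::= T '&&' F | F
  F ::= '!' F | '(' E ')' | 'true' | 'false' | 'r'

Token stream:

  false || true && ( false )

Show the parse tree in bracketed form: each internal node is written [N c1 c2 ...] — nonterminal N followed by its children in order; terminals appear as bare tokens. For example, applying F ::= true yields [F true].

E
E || T
T || T
F || T
false || T
false || T && F
false || F && F
false || true && F
false || true && ( E )
false || true && ( T )
false || true && ( F )
false || true && ( false )

[E [E [T [F false]]] || [T [T [F true]] && [F ( [E [T [F false]]] )]]]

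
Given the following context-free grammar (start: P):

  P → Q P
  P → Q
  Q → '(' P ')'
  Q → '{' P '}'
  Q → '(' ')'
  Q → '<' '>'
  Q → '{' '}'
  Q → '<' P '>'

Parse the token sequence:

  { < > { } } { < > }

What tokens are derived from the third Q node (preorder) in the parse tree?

{ }

[P [Q { [P [Q < >] [P [Q { }]]] }] [P [Q { [P [Q < >]] }]]]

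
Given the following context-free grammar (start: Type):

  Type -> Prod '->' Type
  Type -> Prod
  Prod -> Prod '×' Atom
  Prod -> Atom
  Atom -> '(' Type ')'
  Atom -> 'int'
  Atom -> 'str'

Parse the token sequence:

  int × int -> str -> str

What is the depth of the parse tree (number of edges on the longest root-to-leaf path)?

[Type [Prod [Prod [Atom int]] × [Atom int]] -> [Type [Prod [Atom str]] -> [Type [Prod [Atom str]]]]]

5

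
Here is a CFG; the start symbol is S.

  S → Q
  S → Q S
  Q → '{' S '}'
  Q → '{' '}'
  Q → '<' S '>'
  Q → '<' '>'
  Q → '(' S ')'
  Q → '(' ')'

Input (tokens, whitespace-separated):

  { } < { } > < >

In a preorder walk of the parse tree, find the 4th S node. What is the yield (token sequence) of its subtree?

[S [Q { }] [S [Q < [S [Q { }]] >] [S [Q < >]]]]

< >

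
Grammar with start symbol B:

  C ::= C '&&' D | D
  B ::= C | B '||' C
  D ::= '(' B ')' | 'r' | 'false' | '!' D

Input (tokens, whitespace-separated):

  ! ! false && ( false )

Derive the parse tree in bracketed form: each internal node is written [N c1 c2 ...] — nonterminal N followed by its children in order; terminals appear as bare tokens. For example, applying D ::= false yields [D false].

B
C
C && D
D && D
! D && D
! ! D && D
! ! false && D
! ! false && ( B )
! ! false && ( C )
! ! false && ( D )
! ! false && ( false )

[B [C [C [D ! [D ! [D false]]]] && [D ( [B [C [D false]]] )]]]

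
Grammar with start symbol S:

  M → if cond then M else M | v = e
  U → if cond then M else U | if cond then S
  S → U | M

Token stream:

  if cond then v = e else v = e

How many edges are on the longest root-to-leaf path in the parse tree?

3

[S [M if cond then [M v = e] else [M v = e]]]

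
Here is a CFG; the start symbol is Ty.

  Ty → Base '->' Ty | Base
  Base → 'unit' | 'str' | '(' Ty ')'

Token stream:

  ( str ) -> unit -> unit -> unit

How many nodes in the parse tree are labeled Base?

[Ty [Base ( [Ty [Base str]] )] -> [Ty [Base unit] -> [Ty [Base unit] -> [Ty [Base unit]]]]]

5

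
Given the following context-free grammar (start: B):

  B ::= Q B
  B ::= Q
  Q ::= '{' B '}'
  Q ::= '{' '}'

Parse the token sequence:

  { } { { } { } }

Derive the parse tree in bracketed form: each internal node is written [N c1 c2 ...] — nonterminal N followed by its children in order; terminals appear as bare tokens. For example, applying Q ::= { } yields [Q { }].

B
Q B
{ } B
{ } Q
{ } { B }
{ } { Q B }
{ } { { } B }
{ } { { } Q }
{ } { { } { } }

[B [Q { }] [B [Q { [B [Q { }] [B [Q { }]]] }]]]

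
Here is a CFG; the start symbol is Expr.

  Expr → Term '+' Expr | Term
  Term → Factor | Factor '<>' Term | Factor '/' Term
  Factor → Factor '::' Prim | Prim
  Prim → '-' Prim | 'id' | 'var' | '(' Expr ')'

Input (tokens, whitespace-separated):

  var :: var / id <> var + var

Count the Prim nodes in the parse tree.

[Expr [Term [Factor [Factor [Prim var]] :: [Prim var]] / [Term [Factor [Prim id]] <> [Term [Factor [Prim var]]]]] + [Expr [Term [Factor [Prim var]]]]]

5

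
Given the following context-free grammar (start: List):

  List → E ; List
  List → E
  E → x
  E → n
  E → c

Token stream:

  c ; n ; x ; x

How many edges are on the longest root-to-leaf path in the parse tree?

[List [E c] ; [List [E n] ; [List [E x] ; [List [E x]]]]]

5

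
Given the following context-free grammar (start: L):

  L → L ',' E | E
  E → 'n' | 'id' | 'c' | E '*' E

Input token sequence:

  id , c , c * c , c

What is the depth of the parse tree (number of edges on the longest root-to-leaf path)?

5

[L [L [L [L [E id]] , [E c]] , [E [E c] * [E c]]] , [E c]]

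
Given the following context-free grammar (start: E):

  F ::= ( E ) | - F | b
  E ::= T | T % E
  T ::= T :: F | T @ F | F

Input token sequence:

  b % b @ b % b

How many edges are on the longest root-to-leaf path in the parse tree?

[E [T [F b]] % [E [T [T [F b]] @ [F b]] % [E [T [F b]]]]]

5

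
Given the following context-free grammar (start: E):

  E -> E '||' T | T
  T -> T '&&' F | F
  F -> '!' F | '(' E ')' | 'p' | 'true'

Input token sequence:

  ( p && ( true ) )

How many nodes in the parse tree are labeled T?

[E [T [F ( [E [T [T [F p]] && [F ( [E [T [F true]]] )]]] )]]]

4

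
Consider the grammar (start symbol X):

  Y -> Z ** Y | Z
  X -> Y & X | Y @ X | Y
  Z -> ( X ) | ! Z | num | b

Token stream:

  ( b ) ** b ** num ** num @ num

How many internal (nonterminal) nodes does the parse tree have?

15

[X [Y [Z ( [X [Y [Z b]]] )] ** [Y [Z b] ** [Y [Z num] ** [Y [Z num]]]]] @ [X [Y [Z num]]]]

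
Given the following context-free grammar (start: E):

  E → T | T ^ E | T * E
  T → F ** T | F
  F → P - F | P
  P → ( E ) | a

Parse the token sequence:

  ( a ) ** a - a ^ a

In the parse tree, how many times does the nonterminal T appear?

[E [T [F [P ( [E [T [F [P a]]]] )]] ** [T [F [P a] - [F [P a]]]]] ^ [E [T [F [P a]]]]]

4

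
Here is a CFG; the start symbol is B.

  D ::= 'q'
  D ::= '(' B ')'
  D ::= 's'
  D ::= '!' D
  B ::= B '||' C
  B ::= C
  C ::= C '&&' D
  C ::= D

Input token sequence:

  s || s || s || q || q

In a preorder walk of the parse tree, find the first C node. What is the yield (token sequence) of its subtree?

s

[B [B [B [B [B [C [D s]]] || [C [D s]]] || [C [D s]]] || [C [D q]]] || [C [D q]]]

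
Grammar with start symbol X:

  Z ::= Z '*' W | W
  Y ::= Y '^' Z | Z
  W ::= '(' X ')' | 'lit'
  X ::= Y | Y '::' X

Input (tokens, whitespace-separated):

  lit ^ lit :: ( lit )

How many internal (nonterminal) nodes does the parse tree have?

15

[X [Y [Y [Z [W lit]]] ^ [Z [W lit]]] :: [X [Y [Z [W ( [X [Y [Z [W lit]]]] )]]]]]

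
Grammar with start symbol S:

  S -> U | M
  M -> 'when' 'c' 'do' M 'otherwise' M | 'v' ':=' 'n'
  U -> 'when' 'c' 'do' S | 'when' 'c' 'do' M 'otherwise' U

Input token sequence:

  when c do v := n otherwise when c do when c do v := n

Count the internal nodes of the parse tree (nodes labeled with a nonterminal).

8

[S [U when c do [M v := n] otherwise [U when c do [S [U when c do [S [M v := n]]]]]]]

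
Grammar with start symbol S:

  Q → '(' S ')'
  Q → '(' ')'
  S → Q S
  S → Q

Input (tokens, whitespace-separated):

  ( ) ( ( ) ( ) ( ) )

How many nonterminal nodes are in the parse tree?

[S [Q ( )] [S [Q ( [S [Q ( )] [S [Q ( )] [S [Q ( )]]]] )]]]

10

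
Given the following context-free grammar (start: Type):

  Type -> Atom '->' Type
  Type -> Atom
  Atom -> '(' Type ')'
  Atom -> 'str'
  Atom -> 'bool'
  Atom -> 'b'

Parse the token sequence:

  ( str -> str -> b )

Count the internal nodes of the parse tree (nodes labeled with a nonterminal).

8

[Type [Atom ( [Type [Atom str] -> [Type [Atom str] -> [Type [Atom b]]]] )]]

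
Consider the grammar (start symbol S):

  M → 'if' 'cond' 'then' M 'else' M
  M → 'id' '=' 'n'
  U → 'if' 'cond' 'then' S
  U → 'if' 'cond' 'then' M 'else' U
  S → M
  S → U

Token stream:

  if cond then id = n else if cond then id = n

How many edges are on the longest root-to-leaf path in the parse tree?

[S [U if cond then [M id = n] else [U if cond then [S [M id = n]]]]]

5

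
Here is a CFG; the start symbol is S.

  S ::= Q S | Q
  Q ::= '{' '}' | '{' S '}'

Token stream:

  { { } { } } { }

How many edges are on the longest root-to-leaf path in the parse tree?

5

[S [Q { [S [Q { }] [S [Q { }]]] }] [S [Q { }]]]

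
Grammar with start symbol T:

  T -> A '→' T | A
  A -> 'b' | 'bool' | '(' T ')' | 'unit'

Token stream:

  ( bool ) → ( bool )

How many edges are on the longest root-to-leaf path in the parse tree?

5

[T [A ( [T [A bool]] )] → [T [A ( [T [A bool]] )]]]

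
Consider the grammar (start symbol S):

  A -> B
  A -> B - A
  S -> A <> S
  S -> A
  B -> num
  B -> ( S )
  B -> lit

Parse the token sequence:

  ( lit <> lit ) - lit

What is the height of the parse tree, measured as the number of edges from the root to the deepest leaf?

7

[S [A [B ( [S [A [B lit]] <> [S [A [B lit]]]] )] - [A [B lit]]]]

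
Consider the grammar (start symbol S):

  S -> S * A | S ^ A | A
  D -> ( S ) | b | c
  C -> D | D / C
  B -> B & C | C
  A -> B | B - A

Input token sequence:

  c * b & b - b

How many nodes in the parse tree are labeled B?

4

[S [S [A [B [C [D c]]]]] * [A [B [B [C [D b]]] & [C [D b]]] - [A [B [C [D b]]]]]]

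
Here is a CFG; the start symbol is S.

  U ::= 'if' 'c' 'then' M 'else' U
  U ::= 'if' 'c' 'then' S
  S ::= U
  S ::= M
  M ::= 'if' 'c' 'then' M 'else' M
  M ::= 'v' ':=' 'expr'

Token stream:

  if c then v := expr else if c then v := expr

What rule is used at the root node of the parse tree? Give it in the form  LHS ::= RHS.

[S [U if c then [M v := expr] else [U if c then [S [M v := expr]]]]]

S ::= U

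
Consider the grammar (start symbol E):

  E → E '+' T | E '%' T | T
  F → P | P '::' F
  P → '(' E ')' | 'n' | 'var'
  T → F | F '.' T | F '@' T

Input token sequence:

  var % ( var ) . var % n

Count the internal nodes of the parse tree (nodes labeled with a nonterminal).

19

[E [E [E [T [F [P var]]]] % [T [F [P ( [E [T [F [P var]]]] )]] . [T [F [P var]]]]] % [T [F [P n]]]]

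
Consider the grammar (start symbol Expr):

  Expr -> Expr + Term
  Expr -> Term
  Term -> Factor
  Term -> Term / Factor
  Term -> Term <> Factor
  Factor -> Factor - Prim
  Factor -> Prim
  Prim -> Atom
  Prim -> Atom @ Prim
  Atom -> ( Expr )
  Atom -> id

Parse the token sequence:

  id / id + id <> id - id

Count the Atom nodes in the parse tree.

[Expr [Expr [Term [Term [Factor [Prim [Atom id]]]] / [Factor [Prim [Atom id]]]]] + [Term [Term [Factor [Prim [Atom id]]]] <> [Factor [Factor [Prim [Atom id]]] - [Prim [Atom id]]]]]

5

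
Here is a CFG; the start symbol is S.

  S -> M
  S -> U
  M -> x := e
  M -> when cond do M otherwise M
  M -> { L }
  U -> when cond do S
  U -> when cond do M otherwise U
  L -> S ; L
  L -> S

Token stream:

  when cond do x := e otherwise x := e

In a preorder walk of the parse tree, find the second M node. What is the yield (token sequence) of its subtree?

x := e

[S [M when cond do [M x := e] otherwise [M x := e]]]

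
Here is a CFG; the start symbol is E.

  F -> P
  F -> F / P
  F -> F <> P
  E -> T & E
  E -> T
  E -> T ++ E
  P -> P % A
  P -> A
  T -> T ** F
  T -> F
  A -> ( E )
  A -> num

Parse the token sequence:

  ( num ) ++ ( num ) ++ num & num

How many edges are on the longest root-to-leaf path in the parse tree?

11

[E [T [F [P [A ( [E [T [F [P [A num]]]]] )]]]] ++ [E [T [F [P [A ( [E [T [F [P [A num]]]]] )]]]] ++ [E [T [F [P [A num]]]] & [E [T [F [P [A num]]]]]]]]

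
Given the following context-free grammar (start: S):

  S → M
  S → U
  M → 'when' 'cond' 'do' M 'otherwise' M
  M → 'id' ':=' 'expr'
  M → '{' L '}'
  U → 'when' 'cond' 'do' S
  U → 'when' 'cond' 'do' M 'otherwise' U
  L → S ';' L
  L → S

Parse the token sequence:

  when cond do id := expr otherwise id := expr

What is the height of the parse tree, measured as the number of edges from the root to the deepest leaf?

[S [M when cond do [M id := expr] otherwise [M id := expr]]]

3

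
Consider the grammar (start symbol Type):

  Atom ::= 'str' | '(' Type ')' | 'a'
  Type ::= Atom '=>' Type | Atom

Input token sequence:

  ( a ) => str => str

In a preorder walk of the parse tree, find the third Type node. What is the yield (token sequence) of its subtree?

[Type [Atom ( [Type [Atom a]] )] => [Type [Atom str] => [Type [Atom str]]]]

str => str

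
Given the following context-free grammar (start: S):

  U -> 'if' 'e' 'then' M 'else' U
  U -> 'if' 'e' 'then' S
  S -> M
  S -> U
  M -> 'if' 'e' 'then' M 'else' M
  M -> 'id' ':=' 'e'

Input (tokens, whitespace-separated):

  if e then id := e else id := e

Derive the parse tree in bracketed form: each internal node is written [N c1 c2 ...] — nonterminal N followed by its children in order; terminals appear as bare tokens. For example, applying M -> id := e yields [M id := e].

[S [M if e then [M id := e] else [M id := e]]]

S
M
if e then M else M
if e then id := e else M
if e then id := e else id := e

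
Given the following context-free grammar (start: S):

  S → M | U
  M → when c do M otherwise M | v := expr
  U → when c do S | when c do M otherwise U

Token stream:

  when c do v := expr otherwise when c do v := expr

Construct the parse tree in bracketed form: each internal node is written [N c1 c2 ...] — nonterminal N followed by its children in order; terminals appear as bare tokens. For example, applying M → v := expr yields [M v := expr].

S
U
when c do M otherwise U
when c do v := expr otherwise U
when c do v := expr otherwise when c do S
when c do v := expr otherwise when c do M
when c do v := expr otherwise when c do v := expr

[S [U when c do [M v := expr] otherwise [U when c do [S [M v := expr]]]]]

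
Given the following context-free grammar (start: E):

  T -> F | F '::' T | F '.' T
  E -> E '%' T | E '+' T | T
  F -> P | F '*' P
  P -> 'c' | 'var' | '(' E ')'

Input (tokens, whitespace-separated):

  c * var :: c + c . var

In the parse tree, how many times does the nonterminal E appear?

2

[E [E [T [F [F [P c]] * [P var]] :: [T [F [P c]]]]] + [T [F [P c]] . [T [F [P var]]]]]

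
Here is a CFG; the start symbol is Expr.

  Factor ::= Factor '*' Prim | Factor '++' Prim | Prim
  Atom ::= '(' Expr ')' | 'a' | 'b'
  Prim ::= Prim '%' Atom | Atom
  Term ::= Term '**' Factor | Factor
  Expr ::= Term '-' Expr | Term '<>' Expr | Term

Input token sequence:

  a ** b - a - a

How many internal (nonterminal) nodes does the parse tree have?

[Expr [Term [Term [Factor [Prim [Atom a]]]] ** [Factor [Prim [Atom b]]]] - [Expr [Term [Factor [Prim [Atom a]]]] - [Expr [Term [Factor [Prim [Atom a]]]]]]]

19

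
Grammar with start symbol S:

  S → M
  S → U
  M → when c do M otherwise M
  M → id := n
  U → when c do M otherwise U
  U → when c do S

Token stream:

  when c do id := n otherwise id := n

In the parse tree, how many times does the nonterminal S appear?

[S [M when c do [M id := n] otherwise [M id := n]]]

1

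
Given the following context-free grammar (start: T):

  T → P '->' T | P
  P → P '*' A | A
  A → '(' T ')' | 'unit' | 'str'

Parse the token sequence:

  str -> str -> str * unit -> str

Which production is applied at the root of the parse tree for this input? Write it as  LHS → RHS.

T → P '->' T

[T [P [A str]] -> [T [P [A str]] -> [T [P [P [A str]] * [A unit]] -> [T [P [A str]]]]]]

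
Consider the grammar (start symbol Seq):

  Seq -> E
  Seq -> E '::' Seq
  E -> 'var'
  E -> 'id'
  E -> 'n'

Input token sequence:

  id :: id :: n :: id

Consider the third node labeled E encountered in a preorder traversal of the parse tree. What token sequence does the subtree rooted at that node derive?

[Seq [E id] :: [Seq [E id] :: [Seq [E n] :: [Seq [E id]]]]]

n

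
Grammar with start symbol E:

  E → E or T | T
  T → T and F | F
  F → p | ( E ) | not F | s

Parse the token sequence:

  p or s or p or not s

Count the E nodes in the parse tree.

4

[E [E [E [E [T [F p]]] or [T [F s]]] or [T [F p]]] or [T [F not [F s]]]]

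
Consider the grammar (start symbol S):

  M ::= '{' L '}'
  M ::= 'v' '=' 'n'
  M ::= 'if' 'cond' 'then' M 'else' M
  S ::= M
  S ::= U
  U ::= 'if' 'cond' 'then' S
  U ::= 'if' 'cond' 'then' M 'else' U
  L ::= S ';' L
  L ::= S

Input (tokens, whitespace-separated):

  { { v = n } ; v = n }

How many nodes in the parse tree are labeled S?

4

[S [M { [L [S [M { [L [S [M v = n]]] }]] ; [L [S [M v = n]]]] }]]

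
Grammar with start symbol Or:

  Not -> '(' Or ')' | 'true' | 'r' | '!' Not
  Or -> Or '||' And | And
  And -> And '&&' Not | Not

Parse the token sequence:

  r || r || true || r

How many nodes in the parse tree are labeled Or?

4

[Or [Or [Or [Or [And [Not r]]] || [And [Not r]]] || [And [Not true]]] || [And [Not r]]]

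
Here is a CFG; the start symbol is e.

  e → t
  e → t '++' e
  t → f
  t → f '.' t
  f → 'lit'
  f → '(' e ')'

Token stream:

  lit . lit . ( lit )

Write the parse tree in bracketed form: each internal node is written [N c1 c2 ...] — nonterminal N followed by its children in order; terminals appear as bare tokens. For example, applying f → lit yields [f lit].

[e [t [f lit] . [t [f lit] . [t [f ( [e [t [f lit]]] )]]]]]

e
t
f . t
lit . t
lit . f . t
lit . lit . t
lit . lit . f
lit . lit . ( e )
lit . lit . ( t )
lit . lit . ( f )
lit . lit . ( lit )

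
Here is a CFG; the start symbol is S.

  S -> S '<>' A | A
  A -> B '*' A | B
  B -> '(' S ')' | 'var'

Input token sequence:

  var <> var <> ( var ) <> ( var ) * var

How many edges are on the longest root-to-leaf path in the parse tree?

7

[S [S [S [S [A [B var]]] <> [A [B var]]] <> [A [B ( [S [A [B var]]] )]]] <> [A [B ( [S [A [B var]]] )] * [A [B var]]]]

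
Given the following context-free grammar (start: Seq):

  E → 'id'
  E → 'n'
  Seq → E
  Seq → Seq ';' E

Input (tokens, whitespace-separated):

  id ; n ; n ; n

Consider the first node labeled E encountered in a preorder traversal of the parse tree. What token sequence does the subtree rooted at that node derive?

id

[Seq [Seq [Seq [Seq [E id]] ; [E n]] ; [E n]] ; [E n]]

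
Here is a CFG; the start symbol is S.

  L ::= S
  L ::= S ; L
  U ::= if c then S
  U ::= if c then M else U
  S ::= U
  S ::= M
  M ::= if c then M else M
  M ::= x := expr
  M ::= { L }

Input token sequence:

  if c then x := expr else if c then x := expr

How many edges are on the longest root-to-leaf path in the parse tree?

[S [U if c then [M x := expr] else [U if c then [S [M x := expr]]]]]

5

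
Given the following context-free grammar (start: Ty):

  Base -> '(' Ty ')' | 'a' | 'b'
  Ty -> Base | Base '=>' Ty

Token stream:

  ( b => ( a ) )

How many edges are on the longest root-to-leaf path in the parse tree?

[Ty [Base ( [Ty [Base b] => [Ty [Base ( [Ty [Base a]] )]]] )]]

7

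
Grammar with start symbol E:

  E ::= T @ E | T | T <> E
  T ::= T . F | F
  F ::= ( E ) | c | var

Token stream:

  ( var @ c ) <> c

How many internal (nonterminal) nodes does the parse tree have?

12

[E [T [F ( [E [T [F var]] @ [E [T [F c]]]] )]] <> [E [T [F c]]]]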